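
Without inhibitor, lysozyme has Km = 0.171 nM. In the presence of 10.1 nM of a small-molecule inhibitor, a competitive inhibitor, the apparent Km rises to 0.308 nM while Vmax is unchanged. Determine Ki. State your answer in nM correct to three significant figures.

Competitive: Km,app = α·Km with α = 1 + [I]/Ki.
α = Km,app/Km = 0.308/0.171 = 1.801.
Since α = 1 + [I]/Ki, [I]/Ki = 1.801 − 1 = 0.8012 and Ki = 10.1/0.8012 = 12.6 nM.

12.6 nM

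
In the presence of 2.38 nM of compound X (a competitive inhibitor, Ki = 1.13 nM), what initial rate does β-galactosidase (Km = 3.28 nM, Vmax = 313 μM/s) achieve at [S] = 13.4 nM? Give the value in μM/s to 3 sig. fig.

α = 1 + [I]/Ki = 1 + 2.38/1.13 = 3.106.
For a competitive inhibitor, Vmax is unchanged and the apparent Km becomes α·Km: Km,app = 10.2 nM, Vmax,app = 313 μM/s.
v = Vmax,app·[S]/(Km,app + [S]) = 313 × 13.4/(10.2 + 13.4) = 178 μM/s.

178 μM/s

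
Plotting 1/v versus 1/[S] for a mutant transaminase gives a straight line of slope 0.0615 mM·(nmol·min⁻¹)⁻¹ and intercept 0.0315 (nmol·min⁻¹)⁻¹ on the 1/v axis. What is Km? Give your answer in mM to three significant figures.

y-intercept = 1/Vmax ⇒ Vmax = 31.7 nmol·min⁻¹; slope = Km/Vmax ⇒ Km = slope × Vmax.
Km = 0.0615 × 31.7 = 1.95 mM.

1.95 mM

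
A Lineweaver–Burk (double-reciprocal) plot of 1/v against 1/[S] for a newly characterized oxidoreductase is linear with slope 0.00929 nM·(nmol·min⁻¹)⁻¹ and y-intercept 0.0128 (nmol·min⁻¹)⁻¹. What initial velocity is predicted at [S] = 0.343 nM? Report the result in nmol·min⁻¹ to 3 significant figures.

The y-intercept is 1/Vmax, so Vmax = 1/0.0128 = 78.1 nmol·min⁻¹.
The slope is Km/Vmax, so Km = 0.00929 × 78.1 = 0.726 nM.
Then v = 78.1 × 0.343/(0.726 + 0.343) = 25.1 nmol·min⁻¹.

25.1 nmol·min⁻¹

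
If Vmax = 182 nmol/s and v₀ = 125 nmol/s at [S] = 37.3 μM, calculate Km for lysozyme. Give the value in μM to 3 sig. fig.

17.0 μM

From v = Vmax[S]/(Km+[S]), Km = [S](Vmax − v)/v.
Km = 37.3 × (182 − 125) / 125 = 2126/125 = 17.0 μM.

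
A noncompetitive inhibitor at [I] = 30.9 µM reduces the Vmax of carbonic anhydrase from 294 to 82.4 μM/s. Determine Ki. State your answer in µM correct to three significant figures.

Noncompetitive: Vmax,app = Vmax/α with α = 1 + [I]/Ki.
α = Vmax/Vmax,app = 294/82.4 = 3.568.
Since α = 1 + [I]/Ki, [I]/Ki = 3.568 − 1 = 2.568 and Ki = 30.9/2.568 = 12.0 µM.

12.0 µM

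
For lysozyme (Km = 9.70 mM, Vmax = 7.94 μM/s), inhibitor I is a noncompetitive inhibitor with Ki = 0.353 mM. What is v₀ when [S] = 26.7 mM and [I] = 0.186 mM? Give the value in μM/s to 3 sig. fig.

3.81 μM/s

With α = 1 + [I]/Ki = 1 + 0.186/0.353 = 1.527, the noncompetitive rate law is v = (Vmax/α)·[S] / (Km + [S]).
v = (7.94/1.527)×26.7 / (9.70 + 26.7) = 138.8/36.40 = 3.81 μM/s.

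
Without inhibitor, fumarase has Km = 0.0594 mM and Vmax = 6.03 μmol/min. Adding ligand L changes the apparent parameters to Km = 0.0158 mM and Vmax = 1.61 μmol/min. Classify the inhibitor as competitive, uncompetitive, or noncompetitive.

uncompetitive

Both Km and Vmax decrease by the same factor (~3.75-fold) — characteristic of uncompetitive inhibition.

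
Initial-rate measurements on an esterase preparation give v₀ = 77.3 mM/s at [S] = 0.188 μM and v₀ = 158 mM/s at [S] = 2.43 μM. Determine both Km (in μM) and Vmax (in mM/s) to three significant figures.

In reciprocal form, 1/v = (Km/Vmax)·(1/[S]) + 1/Vmax. The two points give (1/[S], 1/v) = (5.319, 0.01294) and (0.4115, 0.006329).
Slope = (0.01294 − 0.006329)/(5.319 − 0.4115) = 0.001346; intercept = 0.01294 − 0.001346×5.319 = 0.005775.
Vmax = 1/intercept = 173 mM/s; Km = slope × Vmax = 0.001346 × 173 = 0.233 μM.

Km = 0.233 μM; Vmax = 173 mM/s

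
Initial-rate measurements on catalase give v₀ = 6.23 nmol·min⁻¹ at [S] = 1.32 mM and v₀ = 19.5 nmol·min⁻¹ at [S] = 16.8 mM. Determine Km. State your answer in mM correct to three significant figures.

From v = Vmax[S]/(Km+[S]), each point gives Vmax = v(Km+[S])/[S].
Equating: 6.23(Km+1.32)/1.32 = 19.5(Km+16.8)/16.8.
4.720·Km + 6.23 = 1.161·Km + 19.5, so (4.720 − 1.161)·Km = 19.5 − 6.23.
Km = 13.27/3.559 = 3.73 mM; then Vmax = 6.23(3.73+1.32)/1.32 = 23.8 nmol·min⁻¹.

3.73 mM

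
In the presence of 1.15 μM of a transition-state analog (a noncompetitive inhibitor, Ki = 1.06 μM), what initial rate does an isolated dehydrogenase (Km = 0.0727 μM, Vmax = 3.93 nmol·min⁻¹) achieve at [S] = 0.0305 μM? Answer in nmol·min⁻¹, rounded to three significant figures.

α = 1 + [I]/Ki = 1 + 1.15/1.06 = 2.085.
For a noncompetitive inhibitor, Vmax is reduced to Vmax/α while Km is unchanged: Km,app = 0.0727 μM, Vmax,app = 1.88 nmol·min⁻¹.
v = Vmax,app·[S]/(Km,app + [S]) = 1.88 × 0.0305/(0.0727 + 0.0305) = 0.557 nmol·min⁻¹.

0.557 nmol·min⁻¹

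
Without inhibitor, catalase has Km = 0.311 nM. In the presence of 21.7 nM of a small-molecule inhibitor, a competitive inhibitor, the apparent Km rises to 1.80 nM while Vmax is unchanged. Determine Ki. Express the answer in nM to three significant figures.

4.53 nM

Competitive: Km,app = α·Km with α = 1 + [I]/Ki.
α = Km,app/Km = 1.80/0.311 = 5.788.
Ki = [I]/(α − 1) = 21.7/4.788 = 4.53 nM.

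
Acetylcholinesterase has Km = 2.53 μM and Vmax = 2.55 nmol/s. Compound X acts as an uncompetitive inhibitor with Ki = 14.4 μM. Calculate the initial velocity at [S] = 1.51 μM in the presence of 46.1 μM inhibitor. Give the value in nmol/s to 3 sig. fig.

With α = 1 + [I]/Ki = 1 + 46.1/14.4 = 4.201, the uncompetitive rate law is v = (Vmax/α)·[S] / (Km/α + [S]).
v = (2.55/4.201)×1.51 / (2.53/4.201 + 1.51) = 0.9165/2.112 = 0.434 nmol/s.

0.434 nmol/s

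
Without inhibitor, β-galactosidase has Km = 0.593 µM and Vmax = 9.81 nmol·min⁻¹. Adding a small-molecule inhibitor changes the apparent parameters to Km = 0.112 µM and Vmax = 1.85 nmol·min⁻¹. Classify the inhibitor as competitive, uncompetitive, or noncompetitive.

uncompetitive

Both Km and Vmax decrease by the same factor (~5.31-fold) — characteristic of uncompetitive inhibition.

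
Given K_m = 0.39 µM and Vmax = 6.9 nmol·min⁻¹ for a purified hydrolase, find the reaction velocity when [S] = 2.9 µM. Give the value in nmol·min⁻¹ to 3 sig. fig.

v = Vmax·[S]/(Km + [S]) = 6.9 × 2.9 / (0.39 + 2.9)
  = 20.01 / 3.290 = 6.08 nmol·min⁻¹.

6.08 nmol·min⁻¹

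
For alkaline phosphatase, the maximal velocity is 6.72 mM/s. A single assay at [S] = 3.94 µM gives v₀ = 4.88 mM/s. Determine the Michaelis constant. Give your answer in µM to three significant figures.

1.49 µM

From v = Vmax[S]/(Km+[S]), Km = [S](Vmax − v)/v.
Km = 3.94 × (6.72 − 4.88) / 4.88 = 7.250/4.88 = 1.49 µM.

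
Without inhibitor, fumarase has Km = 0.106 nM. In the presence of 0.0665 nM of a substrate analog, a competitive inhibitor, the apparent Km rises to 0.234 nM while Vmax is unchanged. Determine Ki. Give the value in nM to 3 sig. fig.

0.0551 nM

Competitive: Km,app = α·Km with α = 1 + [I]/Ki.
α = Km,app/Km = 0.234/0.106 = 2.208.
Ki = [I]/(α − 1) = 0.0665/1.208 = 0.0551 nM.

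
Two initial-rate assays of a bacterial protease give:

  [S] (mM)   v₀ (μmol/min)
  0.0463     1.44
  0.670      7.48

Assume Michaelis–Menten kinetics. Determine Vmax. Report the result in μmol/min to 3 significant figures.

10.9 μmol/min

From v = Vmax[S]/(Km+[S]), each point gives Vmax = v(Km+[S])/[S].
Equating: 1.44(Km+0.0463)/0.0463 = 7.48(Km+0.670)/0.670.
31.10·Km + 1.44 = 11.16·Km + 7.48, so (31.10 − 11.16)·Km = 7.48 − 1.44.
Km = 6.040/19.94 = 0.303 mM; then Vmax = 1.44(0.303+0.0463)/0.0463 = 10.9 μmol/min.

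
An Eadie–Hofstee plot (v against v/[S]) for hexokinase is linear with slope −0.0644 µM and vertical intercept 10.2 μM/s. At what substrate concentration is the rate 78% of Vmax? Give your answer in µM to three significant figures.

0.228 µM

The Eadie–Hofstee slope gives Km = 0.0644 µM (slope = −Km).
v/Vmax = [S]/(Km+[S]) = 0.78 ⇒ [S] = Km·0.78/(1−0.78) = 0.0644 × 3.545 = 0.228 µM.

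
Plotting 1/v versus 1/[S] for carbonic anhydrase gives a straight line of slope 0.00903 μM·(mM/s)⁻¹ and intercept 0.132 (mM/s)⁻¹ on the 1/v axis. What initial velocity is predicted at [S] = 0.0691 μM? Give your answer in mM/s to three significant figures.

3.81 mM/s

The y-intercept is 1/Vmax, so Vmax = 1/0.132 = 7.58 mM/s.
The slope is Km/Vmax, so Km = 0.00903 × 7.58 = 0.0684 μM.
Then v = 7.58 × 0.0691/(0.0684 + 0.0691) = 3.81 mM/s.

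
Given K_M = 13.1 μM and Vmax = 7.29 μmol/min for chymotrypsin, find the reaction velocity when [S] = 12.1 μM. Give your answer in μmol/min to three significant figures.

v = Vmax·[S]/(Km + [S]) = 7.29 × 12.1 / (13.1 + 12.1)
  = 88.21 / 25.20 = 3.50 μmol/min.

3.50 μmol/min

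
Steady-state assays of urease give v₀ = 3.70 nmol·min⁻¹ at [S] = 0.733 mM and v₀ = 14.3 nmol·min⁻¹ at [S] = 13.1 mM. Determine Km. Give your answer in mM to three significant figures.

From v = Vmax[S]/(Km+[S]), each point gives Vmax = v(Km+[S])/[S].
Equating: 3.70(Km+0.733)/0.733 = 14.3(Km+13.1)/13.1.
5.048·Km + 3.70 = 1.092·Km + 14.3, so (5.048 − 1.092)·Km = 14.3 − 3.70.
Km = 10.60/3.956 = 2.68 mM; then Vmax = 3.70(2.68+0.733)/0.733 = 17.2 nmol·min⁻¹.

2.68 mM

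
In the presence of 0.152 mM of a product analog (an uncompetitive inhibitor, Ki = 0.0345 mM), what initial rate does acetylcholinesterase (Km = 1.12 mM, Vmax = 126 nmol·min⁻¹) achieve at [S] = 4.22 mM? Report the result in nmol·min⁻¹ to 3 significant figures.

With α = 1 + [I]/Ki = 1 + 0.152/0.0345 = 5.406, the uncompetitive rate law is v = (Vmax/α)·[S] / (Km/α + [S]).
v = (126/5.406)×4.22 / (1.12/5.406 + 4.22) = 98.36/4.427 = 22.2 nmol·min⁻¹.

22.2 nmol·min⁻¹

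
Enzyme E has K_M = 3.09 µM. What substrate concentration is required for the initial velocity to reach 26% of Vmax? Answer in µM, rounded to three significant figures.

v/Vmax = [S]/(Km+[S]) = 0.26, so [S] = Km·0.26/(1 − 0.26) = 3.09 × 0.3514.
[S] = 1.09 µM.

1.09 µM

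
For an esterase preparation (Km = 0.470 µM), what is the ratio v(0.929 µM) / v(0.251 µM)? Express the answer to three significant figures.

The fractional saturations are [S]/(Km+[S]) = 0.251/0.7210 = 0.3481 and 0.929/1.399 = 0.6640.
v₂/v₁ is just their ratio: 0.6640/0.3481 = 1.91.

1.91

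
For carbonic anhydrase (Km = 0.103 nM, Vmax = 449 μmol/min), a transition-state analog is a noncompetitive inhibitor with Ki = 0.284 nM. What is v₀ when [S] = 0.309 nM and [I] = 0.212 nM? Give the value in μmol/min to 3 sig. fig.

193 μmol/min

α = 1 + [I]/Ki = 1 + 0.212/0.284 = 1.746.
For a noncompetitive inhibitor, Vmax is reduced to Vmax/α while Km is unchanged: Km,app = 0.103 nM, Vmax,app = 257 μmol/min.
v = Vmax,app·[S]/(Km,app + [S]) = 257 × 0.309/(0.103 + 0.309) = 193 μmol/min.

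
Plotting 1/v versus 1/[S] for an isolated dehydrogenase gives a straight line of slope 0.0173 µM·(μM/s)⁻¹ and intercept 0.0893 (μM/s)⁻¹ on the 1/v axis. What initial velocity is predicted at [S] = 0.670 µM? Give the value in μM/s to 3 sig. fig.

The y-intercept is 1/Vmax, so Vmax = 1/0.0893 = 11.2 μM/s.
The slope is Km/Vmax, so Km = 0.0173 × 11.2 = 0.194 µM.
Then v = 11.2 × 0.670/(0.194 + 0.670) = 8.69 μM/s.

8.69 μM/s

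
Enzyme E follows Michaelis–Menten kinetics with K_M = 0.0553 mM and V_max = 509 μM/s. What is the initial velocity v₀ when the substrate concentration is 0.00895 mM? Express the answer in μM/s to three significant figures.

[S]/(Km+[S]) = 0.00895/0.06425 = 0.1393, the fractional saturation.
v = 0.1393 × Vmax = 0.1393 × 509 = 70.9 μM/s.

70.9 μM/s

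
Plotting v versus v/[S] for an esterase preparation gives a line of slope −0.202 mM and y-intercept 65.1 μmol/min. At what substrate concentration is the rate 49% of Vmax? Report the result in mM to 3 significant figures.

0.194 mM

The Eadie–Hofstee slope gives Km = 0.202 mM (slope = −Km).
v/Vmax = [S]/(Km+[S]) = 0.49 ⇒ [S] = Km·0.49/(1−0.49) = 0.202 × 0.9608 = 0.194 mM.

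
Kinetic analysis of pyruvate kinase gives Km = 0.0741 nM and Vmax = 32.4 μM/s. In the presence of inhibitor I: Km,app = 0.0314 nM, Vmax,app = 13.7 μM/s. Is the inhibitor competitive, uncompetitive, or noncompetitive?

uncompetitive

Both Km and Vmax decrease by the same factor (~2.36-fold) — characteristic of uncompetitive inhibition.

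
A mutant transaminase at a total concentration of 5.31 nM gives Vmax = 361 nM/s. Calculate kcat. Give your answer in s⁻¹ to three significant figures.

kcat = Vmax/[E]total = 361 nM/s / 5.31 nM = 68.0 s⁻¹.

68.0 s⁻¹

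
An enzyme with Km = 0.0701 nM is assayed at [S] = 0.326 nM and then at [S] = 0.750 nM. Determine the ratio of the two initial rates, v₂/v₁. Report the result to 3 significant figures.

1.11

The fractional saturations are [S]/(Km+[S]) = 0.326/0.3961 = 0.8230 and 0.750/0.8201 = 0.9145.
v₂/v₁ is just their ratio: 0.9145/0.8230 = 1.11.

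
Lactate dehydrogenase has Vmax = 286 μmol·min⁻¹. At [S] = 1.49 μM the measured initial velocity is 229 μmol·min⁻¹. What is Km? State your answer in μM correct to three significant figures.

0.371 μM

v/Vmax = 229/286 = 0.8007 = [S]/(Km+[S]).
So Km + [S] = [S]/0.8007 = 1.861 μM, giving Km = 1.861 − 1.49 = 0.371 μM.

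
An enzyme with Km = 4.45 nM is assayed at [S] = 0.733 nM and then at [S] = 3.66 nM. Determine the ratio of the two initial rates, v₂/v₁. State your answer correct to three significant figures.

Since Vmax cancels, v₂/v₁ = [S]₂(Km+[S]₁) / [S]₁(Km+[S]₂).
= 3.66×(4.45+0.733) / (0.733×(4.45+3.66)) = 18.97/5.945 = 3.19.

3.19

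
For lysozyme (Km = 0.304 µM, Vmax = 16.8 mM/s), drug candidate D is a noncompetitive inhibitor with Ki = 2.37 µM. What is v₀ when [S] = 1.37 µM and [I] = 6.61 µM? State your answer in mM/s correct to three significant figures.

3.63 mM/s

α = 1 + [I]/Ki = 1 + 6.61/2.37 = 3.789.
For a noncompetitive inhibitor, Vmax is reduced to Vmax/α while Km is unchanged: Km,app = 0.304 µM, Vmax,app = 4.43 mM/s.
v = Vmax,app·[S]/(Km,app + [S]) = 4.43 × 1.37/(0.304 + 1.37) = 3.63 mM/s.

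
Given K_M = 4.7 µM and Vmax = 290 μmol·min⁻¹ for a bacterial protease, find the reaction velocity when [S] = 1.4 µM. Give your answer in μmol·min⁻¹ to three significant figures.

v = Vmax·[S]/(Km + [S]) = 290 × 1.4 / (4.7 + 1.4)
  = 406.0 / 6.100 = 66.6 μmol·min⁻¹.

66.6 μmol·min⁻¹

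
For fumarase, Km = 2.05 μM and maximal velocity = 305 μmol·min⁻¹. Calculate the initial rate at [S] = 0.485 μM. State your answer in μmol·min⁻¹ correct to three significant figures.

[S]/(Km+[S]) = 0.485/2.535 = 0.1913, the fractional saturation.
v = 0.1913 × Vmax = 0.1913 × 305 = 58.4 μmol·min⁻¹.

58.4 μmol·min⁻¹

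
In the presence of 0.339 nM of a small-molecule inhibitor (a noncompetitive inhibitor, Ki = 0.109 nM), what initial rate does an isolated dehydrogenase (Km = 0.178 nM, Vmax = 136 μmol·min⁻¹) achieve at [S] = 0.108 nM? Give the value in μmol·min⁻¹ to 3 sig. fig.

12.5 μmol·min⁻¹

With α = 1 + [I]/Ki = 1 + 0.339/0.109 = 4.110, the noncompetitive rate law is v = (Vmax/α)·[S] / (Km + [S]).
v = (136/4.110)×0.108 / (0.178 + 0.108) = 3.574/0.2860 = 12.5 μmol·min⁻¹.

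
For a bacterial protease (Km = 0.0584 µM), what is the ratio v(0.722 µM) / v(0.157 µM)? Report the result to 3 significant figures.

1.27

The fractional saturations are [S]/(Km+[S]) = 0.157/0.2154 = 0.7289 and 0.722/0.7804 = 0.9252.
v₂/v₁ is just their ratio: 0.9252/0.7289 = 1.27.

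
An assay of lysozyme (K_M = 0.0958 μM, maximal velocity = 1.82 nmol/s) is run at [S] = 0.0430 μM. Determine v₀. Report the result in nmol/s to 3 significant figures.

[S]/(Km+[S]) = 0.0430/0.1388 = 0.3098, the fractional saturation.
v = 0.3098 × Vmax = 0.3098 × 1.82 = 0.564 nmol/s.

0.564 nmol/s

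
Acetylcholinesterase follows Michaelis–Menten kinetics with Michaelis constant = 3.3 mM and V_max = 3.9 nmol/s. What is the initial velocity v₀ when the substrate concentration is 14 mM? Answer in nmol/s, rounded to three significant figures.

3.16 nmol/s

v = Vmax·[S]/(Km + [S]) = 3.9 × 14 / (3.3 + 14)
  = 54.60 / 17.30 = 3.16 nmol/s.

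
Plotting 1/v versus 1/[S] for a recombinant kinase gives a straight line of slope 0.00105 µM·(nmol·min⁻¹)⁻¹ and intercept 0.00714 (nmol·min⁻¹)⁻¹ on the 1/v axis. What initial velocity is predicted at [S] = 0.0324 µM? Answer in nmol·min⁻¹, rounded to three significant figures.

25.3 nmol·min⁻¹

The y-intercept is 1/Vmax, so Vmax = 1/0.00714 = 140 nmol·min⁻¹.
The slope is Km/Vmax, so Km = 0.00105 × 140 = 0.147 µM.
Then v = 140 × 0.0324/(0.147 + 0.0324) = 25.3 nmol·min⁻¹.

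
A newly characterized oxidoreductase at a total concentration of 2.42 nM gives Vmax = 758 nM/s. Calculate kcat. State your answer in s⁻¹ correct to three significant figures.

kcat = Vmax/[E]total = 758 nM/s / 2.42 nM = 313 s⁻¹.

313 s⁻¹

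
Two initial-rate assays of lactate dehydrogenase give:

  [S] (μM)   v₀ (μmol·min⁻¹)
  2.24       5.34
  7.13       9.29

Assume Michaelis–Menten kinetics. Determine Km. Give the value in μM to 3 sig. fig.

From v = Vmax[S]/(Km+[S]), each point gives Vmax = v(Km+[S])/[S].
Equating: 5.34(Km+2.24)/2.24 = 9.29(Km+7.13)/7.13.
2.384·Km + 5.34 = 1.303·Km + 9.29, so (2.384 − 1.303)·Km = 9.29 − 5.34.
Km = 3.950/1.081 = 3.65 μM; then Vmax = 5.34(3.65+2.24)/2.24 = 14.1 μmol·min⁻¹.

3.65 μM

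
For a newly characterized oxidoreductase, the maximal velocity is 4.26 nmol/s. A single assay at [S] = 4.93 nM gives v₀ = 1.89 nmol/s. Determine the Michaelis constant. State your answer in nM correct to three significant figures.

6.18 nM

v/Vmax = 1.89/4.26 = 0.4437 = [S]/(Km+[S]).
So Km + [S] = [S]/0.4437 = 11.11 nM, giving Km = 11.11 − 4.93 = 6.18 nM.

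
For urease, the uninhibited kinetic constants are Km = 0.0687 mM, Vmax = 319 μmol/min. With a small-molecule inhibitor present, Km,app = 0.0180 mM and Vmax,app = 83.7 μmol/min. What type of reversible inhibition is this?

uncompetitive

Both Km and Vmax decrease by the same factor (~3.81-fold) — characteristic of uncompetitive inhibition.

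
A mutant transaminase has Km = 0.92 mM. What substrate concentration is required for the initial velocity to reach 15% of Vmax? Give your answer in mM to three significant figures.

0.162 mM

v/Vmax = [S]/(Km+[S]) = 0.15, so [S] = Km·0.15/(1 − 0.15) = 0.92 × 0.1765.
[S] = 0.162 mM.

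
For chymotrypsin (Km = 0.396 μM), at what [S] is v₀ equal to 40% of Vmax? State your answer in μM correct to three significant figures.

v/Vmax = [S]/(Km+[S]) = 0.4, so [S] = Km·0.4/(1 − 0.4) = 0.396 × 0.6667.
[S] = 0.264 μM.

0.264 μM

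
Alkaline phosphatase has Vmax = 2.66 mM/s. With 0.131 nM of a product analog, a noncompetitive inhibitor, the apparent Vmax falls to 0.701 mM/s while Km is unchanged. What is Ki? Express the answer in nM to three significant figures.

0.0469 nM

Noncompetitive: Vmax,app = Vmax/α with α = 1 + [I]/Ki.
α = Vmax/Vmax,app = 2.66/0.701 = 3.795.
Since α = 1 + [I]/Ki, [I]/Ki = 3.795 − 1 = 2.795 and Ki = 0.131/2.795 = 0.0469 nM.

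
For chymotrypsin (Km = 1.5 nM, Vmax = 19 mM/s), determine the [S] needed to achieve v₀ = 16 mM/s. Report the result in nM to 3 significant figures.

The required fractional saturation is v/Vmax = 16/19 = 0.8421.
Then [S]/(Km+[S]) = 0.8421 ⇒ [S] = 1.5 × 0.8421/(1 − 0.8421) = 8.00 nM.

8.00 nM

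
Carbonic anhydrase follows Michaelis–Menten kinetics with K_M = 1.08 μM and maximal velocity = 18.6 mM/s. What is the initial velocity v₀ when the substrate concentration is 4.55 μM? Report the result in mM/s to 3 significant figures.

v = Vmax·[S]/(Km + [S]) = 18.6 × 4.55 / (1.08 + 4.55)
  = 84.63 / 5.630 = 15.0 mM/s.

15.0 mM/s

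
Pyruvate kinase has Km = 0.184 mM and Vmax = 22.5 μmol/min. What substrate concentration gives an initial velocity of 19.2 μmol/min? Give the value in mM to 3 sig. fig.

Rearranging v = Vmax[S]/(Km+[S]) gives [S] = Km·v/(Vmax − v).
[S] = 0.184 × 19.2 / (22.5 − 19.2) = 3.533/3.300 = 1.07 mM.

1.07 mM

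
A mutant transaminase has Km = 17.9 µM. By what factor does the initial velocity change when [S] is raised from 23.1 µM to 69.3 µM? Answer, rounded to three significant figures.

The fractional saturations are [S]/(Km+[S]) = 23.1/41.00 = 0.5634 and 69.3/87.20 = 0.7947.
v₂/v₁ is just their ratio: 0.7947/0.5634 = 1.41.

1.41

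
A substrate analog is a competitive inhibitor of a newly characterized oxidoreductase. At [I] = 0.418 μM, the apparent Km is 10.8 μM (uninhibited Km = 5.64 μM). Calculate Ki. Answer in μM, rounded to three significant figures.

0.457 μM

Competitive: Km,app = α·Km with α = 1 + [I]/Ki.
α = Km,app/Km = 10.8/5.64 = 1.915.
Since α = 1 + [I]/Ki, [I]/Ki = 1.915 − 1 = 0.9149 and Ki = 0.418/0.9149 = 0.457 μM.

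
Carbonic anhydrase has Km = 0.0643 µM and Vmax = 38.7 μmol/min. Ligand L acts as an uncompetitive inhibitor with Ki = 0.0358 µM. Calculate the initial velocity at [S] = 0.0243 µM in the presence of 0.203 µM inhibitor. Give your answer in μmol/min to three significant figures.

4.15 μmol/min

With α = 1 + [I]/Ki = 1 + 0.203/0.0358 = 6.670, the uncompetitive rate law is v = (Vmax/α)·[S] / (Km/α + [S]).
v = (38.7/6.670)×0.0243 / (0.0643/6.670 + 0.0243) = 0.1410/0.03394 = 4.15 μmol/min.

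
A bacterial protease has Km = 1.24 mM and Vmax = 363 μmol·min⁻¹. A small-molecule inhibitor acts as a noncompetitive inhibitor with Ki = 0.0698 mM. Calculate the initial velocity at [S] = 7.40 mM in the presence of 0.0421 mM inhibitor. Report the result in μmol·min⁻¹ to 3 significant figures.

194 μmol·min⁻¹

α = 1 + [I]/Ki = 1 + 0.0421/0.0698 = 1.603.
For a noncompetitive inhibitor, Vmax is reduced to Vmax/α while Km is unchanged: Km,app = 1.24 mM, Vmax,app = 226 μmol·min⁻¹.
v = Vmax,app·[S]/(Km,app + [S]) = 226 × 7.40/(1.24 + 7.40) = 194 μmol·min⁻¹.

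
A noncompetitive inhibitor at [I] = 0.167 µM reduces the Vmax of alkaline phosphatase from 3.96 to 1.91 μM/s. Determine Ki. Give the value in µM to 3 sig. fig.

Noncompetitive: Vmax,app = Vmax/α with α = 1 + [I]/Ki.
α = Vmax/Vmax,app = 3.96/1.91 = 2.073.
Since α = 1 + [I]/Ki, [I]/Ki = 2.073 − 1 = 1.073 and Ki = 0.167/1.073 = 0.156 µM.

0.156 µM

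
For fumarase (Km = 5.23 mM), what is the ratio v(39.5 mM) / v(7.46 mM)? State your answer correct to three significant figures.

Since Vmax cancels, v₂/v₁ = [S]₂(Km+[S]₁) / [S]₁(Km+[S]₂).
= 39.5×(5.23+7.46) / (7.46×(5.23+39.5)) = 501.3/333.7 = 1.50.

1.50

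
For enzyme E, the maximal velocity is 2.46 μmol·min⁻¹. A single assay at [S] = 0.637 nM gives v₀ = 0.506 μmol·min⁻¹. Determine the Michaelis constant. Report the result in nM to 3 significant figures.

2.46 nM

From v = Vmax[S]/(Km+[S]), Km = [S](Vmax − v)/v.
Km = 0.637 × (2.46 − 0.506) / 0.506 = 1.245/0.506 = 2.46 nM.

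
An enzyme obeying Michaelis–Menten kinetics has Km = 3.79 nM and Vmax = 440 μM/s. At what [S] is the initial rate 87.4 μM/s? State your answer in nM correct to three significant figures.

0.939 nM

The required fractional saturation is v/Vmax = 87.4/440 = 0.1986.
Then [S]/(Km+[S]) = 0.1986 ⇒ [S] = 3.79 × 0.1986/(1 − 0.1986) = 0.939 nM.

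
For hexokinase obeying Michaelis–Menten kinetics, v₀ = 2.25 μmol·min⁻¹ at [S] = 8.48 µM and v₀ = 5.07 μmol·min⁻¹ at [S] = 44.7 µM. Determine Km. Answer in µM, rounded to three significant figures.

From v = Vmax[S]/(Km+[S]), each point gives Vmax = v(Km+[S])/[S].
Equating: 2.25(Km+8.48)/8.48 = 5.07(Km+44.7)/44.7.
0.2653·Km + 2.25 = 0.1134·Km + 5.07, so (0.2653 − 0.1134)·Km = 5.07 − 2.25.
Km = 2.820/0.1519 = 18.6 µM; then Vmax = 2.25(18.6+8.48)/8.48 = 7.18 μmol·min⁻¹.

18.6 µM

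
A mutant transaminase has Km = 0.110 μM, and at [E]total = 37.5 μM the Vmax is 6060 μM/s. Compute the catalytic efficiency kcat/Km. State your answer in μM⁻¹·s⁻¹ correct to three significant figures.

kcat = Vmax/[E]total = 6060/37.5 = 162 s⁻¹.
kcat/Km = 162/0.110 = 1470 μM⁻¹·s⁻¹.

1470 μM⁻¹·s⁻¹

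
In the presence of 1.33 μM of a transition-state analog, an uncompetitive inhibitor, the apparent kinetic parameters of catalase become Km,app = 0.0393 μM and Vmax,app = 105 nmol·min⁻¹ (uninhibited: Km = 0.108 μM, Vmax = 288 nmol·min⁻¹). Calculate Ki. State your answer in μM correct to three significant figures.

Uncompetitive: Vmax,app = Vmax/α (and Km,app = Km/α) with α = 1 + [I]/Ki.
α = Vmax/Vmax,app = 288/105 = 2.743.
Ki = [I]/(α − 1) = 1.33/1.743 = 0.763 μM.

0.763 μM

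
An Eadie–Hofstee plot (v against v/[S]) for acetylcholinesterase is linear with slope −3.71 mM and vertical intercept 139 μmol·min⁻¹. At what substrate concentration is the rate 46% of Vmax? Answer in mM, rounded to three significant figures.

3.16 mM

The Eadie–Hofstee slope gives Km = 3.71 mM (slope = −Km).
v/Vmax = [S]/(Km+[S]) = 0.46 ⇒ [S] = Km·0.46/(1−0.46) = 3.71 × 0.8519 = 3.16 mM.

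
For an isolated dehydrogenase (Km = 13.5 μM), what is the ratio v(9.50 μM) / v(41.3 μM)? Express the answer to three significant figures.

The fractional saturations are [S]/(Km+[S]) = 41.3/54.80 = 0.7536 and 9.50/23.00 = 0.4130.
v₂/v₁ is just their ratio: 0.4130/0.7536 = 0.548.

0.548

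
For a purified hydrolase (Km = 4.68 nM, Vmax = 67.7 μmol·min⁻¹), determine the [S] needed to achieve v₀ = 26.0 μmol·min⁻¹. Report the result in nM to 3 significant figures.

Rearranging v = Vmax[S]/(Km+[S]) gives [S] = Km·v/(Vmax − v).
[S] = 4.68 × 26.0 / (67.7 − 26.0) = 121.7/41.70 = 2.92 nM.

2.92 nM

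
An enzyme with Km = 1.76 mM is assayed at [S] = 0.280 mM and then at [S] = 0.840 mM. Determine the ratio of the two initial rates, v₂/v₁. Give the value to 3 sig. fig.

Since Vmax cancels, v₂/v₁ = [S]₂(Km+[S]₁) / [S]₁(Km+[S]₂).
= 0.840×(1.76+0.280) / (0.280×(1.76+0.840)) = 1.714/0.7280 = 2.35.

2.35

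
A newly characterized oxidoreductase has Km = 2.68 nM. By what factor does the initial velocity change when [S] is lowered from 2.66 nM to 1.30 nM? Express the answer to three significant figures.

0.656

The fractional saturations are [S]/(Km+[S]) = 2.66/5.340 = 0.4981 and 1.30/3.980 = 0.3266.
v₂/v₁ is just their ratio: 0.3266/0.4981 = 0.656.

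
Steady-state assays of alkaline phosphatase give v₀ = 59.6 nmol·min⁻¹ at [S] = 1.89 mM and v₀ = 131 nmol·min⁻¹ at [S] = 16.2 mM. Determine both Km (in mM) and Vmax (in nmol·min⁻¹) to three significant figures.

In reciprocal form, 1/v = (Km/Vmax)·(1/[S]) + 1/Vmax. The two points give (1/[S], 1/v) = (0.5291, 0.01678) and (0.06173, 0.007634).
Slope = (0.01678 − 0.007634)/(0.5291 − 0.06173) = 0.01957; intercept = 0.01678 − 0.01957×0.5291 = 0.006426.
Vmax = 1/intercept = 156 nmol·min⁻¹; Km = slope × Vmax = 0.01957 × 156 = 3.05 mM.

Km = 3.05 mM; Vmax = 156 nmol·min⁻¹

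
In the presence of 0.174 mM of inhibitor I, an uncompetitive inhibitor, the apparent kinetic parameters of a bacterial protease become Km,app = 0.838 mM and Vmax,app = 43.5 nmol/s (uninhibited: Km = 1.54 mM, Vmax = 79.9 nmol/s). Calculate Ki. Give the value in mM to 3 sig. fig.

Uncompetitive: Vmax,app = Vmax/α (and Km,app = Km/α) with α = 1 + [I]/Ki.
α = Vmax/Vmax,app = 79.9/43.5 = 1.837.
Since α = 1 + [I]/Ki, [I]/Ki = 1.837 − 1 = 0.8368 and Ki = 0.174/0.8368 = 0.208 mM.

0.208 mM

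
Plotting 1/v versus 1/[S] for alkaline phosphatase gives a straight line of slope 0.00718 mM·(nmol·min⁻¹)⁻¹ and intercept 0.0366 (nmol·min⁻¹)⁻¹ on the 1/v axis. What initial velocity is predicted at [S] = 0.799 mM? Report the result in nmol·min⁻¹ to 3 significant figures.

The y-intercept is 1/Vmax, so Vmax = 1/0.0366 = 27.3 nmol·min⁻¹.
The slope is Km/Vmax, so Km = 0.00718 × 27.3 = 0.196 mM.
Then v = 27.3 × 0.799/(0.196 + 0.799) = 21.9 nmol·min⁻¹.

21.9 nmol·min⁻¹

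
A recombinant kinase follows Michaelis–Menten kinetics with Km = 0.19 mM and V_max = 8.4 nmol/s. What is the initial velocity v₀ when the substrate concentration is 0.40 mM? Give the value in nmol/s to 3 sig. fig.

v = Vmax·[S]/(Km + [S]) = 8.4 × 0.40 / (0.19 + 0.40)
  = 3.360 / 0.5900 = 5.69 nmol/s.

5.69 nmol/s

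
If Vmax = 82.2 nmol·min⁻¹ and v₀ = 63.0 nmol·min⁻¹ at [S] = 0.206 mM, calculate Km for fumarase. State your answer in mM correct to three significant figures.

v/Vmax = 63.0/82.2 = 0.7664 = [S]/(Km+[S]).
So Km + [S] = [S]/0.7664 = 0.2688 mM, giving Km = 0.2688 − 0.206 = 0.0628 mM.

0.0628 mM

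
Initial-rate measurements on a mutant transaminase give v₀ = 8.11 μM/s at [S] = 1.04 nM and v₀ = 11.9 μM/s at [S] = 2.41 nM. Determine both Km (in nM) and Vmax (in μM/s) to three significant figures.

In reciprocal form, 1/v = (Km/Vmax)·(1/[S]) + 1/Vmax. The two points give (1/[S], 1/v) = (0.9615, 0.1233) and (0.4149, 0.08403).
Slope = (0.1233 − 0.08403)/(0.9615 − 0.4149) = 0.07185; intercept = 0.1233 − 0.07185×0.9615 = 0.05422.
Vmax = 1/intercept = 18.4 μM/s; Km = slope × Vmax = 0.07185 × 18.4 = 1.33 nM.

Km = 1.33 nM; Vmax = 18.4 μM/s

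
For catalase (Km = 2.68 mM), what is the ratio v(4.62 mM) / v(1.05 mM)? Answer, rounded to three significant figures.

2.25

Since Vmax cancels, v₂/v₁ = [S]₂(Km+[S]₁) / [S]₁(Km+[S]₂).
= 4.62×(2.68+1.05) / (1.05×(2.68+4.62)) = 17.23/7.665 = 2.25.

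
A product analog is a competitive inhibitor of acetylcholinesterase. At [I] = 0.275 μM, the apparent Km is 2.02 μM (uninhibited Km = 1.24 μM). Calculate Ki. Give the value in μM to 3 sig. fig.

0.437 μM

Competitive: Km,app = α·Km with α = 1 + [I]/Ki.
α = Km,app/Km = 2.02/1.24 = 1.629.
Since α = 1 + [I]/Ki, [I]/Ki = 1.629 − 1 = 0.6290 and Ki = 0.275/0.6290 = 0.437 μM.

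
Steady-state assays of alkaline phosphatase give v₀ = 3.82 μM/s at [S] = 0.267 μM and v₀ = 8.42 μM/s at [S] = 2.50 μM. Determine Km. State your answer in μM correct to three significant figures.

0.421 μM

In reciprocal form, 1/v = (Km/Vmax)·(1/[S]) + 1/Vmax. The two points give (1/[S], 1/v) = (3.745, 0.2618) and (0.4000, 0.1188).
Slope = (0.2618 − 0.1188)/(3.745 − 0.4000) = 0.04275; intercept = 0.2618 − 0.04275×3.745 = 0.1017.
Vmax = 1/intercept = 9.84 μM/s; Km = slope × Vmax = 0.04275 × 9.84 = 0.421 μM.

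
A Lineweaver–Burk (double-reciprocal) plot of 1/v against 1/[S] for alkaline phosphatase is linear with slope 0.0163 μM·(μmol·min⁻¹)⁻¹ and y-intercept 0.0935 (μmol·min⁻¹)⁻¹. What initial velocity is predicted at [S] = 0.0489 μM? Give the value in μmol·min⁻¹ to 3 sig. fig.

2.34 μmol·min⁻¹

The y-intercept is 1/Vmax, so Vmax = 1/0.0935 = 10.7 μmol·min⁻¹.
The slope is Km/Vmax, so Km = 0.0163 × 10.7 = 0.174 μM.
Then v = 10.7 × 0.0489/(0.174 + 0.0489) = 2.34 μmol·min⁻¹.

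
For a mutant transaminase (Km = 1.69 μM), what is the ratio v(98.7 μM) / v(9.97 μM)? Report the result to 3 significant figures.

1.15

Since Vmax cancels, v₂/v₁ = [S]₂(Km+[S]₁) / [S]₁(Km+[S]₂).
= 98.7×(1.69+9.97) / (9.97×(1.69+98.7)) = 1151/1001 = 1.15.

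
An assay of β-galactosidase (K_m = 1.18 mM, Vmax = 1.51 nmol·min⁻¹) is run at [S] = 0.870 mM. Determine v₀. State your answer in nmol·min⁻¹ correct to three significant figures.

0.641 nmol·min⁻¹

v = Vmax·[S]/(Km + [S]) = 1.51 × 0.870 / (1.18 + 0.870)
  = 1.314 / 2.050 = 0.641 nmol·min⁻¹.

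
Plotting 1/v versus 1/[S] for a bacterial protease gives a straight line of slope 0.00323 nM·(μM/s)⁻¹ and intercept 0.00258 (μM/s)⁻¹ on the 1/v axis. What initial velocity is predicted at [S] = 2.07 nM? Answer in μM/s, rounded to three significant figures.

The y-intercept is 1/Vmax, so Vmax = 1/0.00258 = 388 μM/s.
The slope is Km/Vmax, so Km = 0.00323 × 388 = 1.25 nM.
Then v = 388 × 2.07/(1.25 + 2.07) = 242 μM/s.

242 μM/s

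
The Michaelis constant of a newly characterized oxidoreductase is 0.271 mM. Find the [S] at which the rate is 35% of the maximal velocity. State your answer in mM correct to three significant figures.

0.146 mM

v/Vmax = [S]/(Km+[S]) = 0.35, so [S] = Km·0.35/(1 − 0.35) = 0.271 × 0.5385.
[S] = 0.146 mM.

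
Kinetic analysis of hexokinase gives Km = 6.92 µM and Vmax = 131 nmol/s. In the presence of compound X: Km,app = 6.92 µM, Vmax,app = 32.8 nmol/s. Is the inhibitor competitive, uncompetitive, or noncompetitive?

Vmax decreases (131 → 32.8 nmol/s) while Km is unchanged — pure noncompetitive inhibition.

noncompetitive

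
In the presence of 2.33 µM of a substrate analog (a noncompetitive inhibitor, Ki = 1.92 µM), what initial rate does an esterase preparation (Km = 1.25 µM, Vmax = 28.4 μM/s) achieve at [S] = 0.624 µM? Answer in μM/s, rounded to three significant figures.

4.27 μM/s

α = 1 + [I]/Ki = 1 + 2.33/1.92 = 2.214.
For a noncompetitive inhibitor, Vmax is reduced to Vmax/α while Km is unchanged: Km,app = 1.25 µM, Vmax,app = 12.8 μM/s.
v = Vmax,app·[S]/(Km,app + [S]) = 12.8 × 0.624/(1.25 + 0.624) = 4.27 μM/s.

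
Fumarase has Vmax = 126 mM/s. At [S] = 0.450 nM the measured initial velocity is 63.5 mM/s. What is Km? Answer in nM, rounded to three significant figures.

0.443 nM

v/Vmax = 63.5/126 = 0.5040 = [S]/(Km+[S]).
So Km + [S] = [S]/0.5040 = 0.8929 nM, giving Km = 0.8929 − 0.450 = 0.443 nM.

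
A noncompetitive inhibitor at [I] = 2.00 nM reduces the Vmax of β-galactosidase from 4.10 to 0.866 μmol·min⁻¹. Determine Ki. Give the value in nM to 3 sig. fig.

0.536 nM

Noncompetitive: Vmax,app = Vmax/α with α = 1 + [I]/Ki.
α = Vmax/Vmax,app = 4.10/0.866 = 4.734.
Since α = 1 + [I]/Ki, [I]/Ki = 4.734 − 1 = 3.734 and Ki = 2.00/3.734 = 0.536 nM.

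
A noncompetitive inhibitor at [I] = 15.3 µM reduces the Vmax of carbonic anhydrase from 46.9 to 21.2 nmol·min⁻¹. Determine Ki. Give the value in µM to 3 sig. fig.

Noncompetitive: Vmax,app = Vmax/α with α = 1 + [I]/Ki.
α = Vmax/Vmax,app = 46.9/21.2 = 2.212.
Since α = 1 + [I]/Ki, [I]/Ki = 2.212 − 1 = 1.212 and Ki = 15.3/1.212 = 12.6 µM.

12.6 µM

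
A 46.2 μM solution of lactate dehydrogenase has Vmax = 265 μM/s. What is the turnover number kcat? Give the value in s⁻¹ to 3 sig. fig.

kcat = Vmax/[E]total = 265 μM/s / 46.2 μM = 5.74 s⁻¹.

5.74 s⁻¹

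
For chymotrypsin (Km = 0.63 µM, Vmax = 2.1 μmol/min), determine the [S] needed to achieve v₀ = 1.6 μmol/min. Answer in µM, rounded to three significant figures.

Rearranging v = Vmax[S]/(Km+[S]) gives [S] = Km·v/(Vmax − v).
[S] = 0.63 × 1.6 / (2.1 − 1.6) = 1.008/0.5000 = 2.02 µM.

2.02 µM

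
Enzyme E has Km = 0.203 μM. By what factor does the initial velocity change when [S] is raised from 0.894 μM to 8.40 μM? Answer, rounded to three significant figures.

The fractional saturations are [S]/(Km+[S]) = 0.894/1.097 = 0.8149 and 8.40/8.603 = 0.9764.
v₂/v₁ is just their ratio: 0.9764/0.8149 = 1.20.

1.20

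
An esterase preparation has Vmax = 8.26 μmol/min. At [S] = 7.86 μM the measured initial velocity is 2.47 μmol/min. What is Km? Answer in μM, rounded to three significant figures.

18.4 μM

v/Vmax = 2.47/8.26 = 0.2990 = [S]/(Km+[S]).
So Km + [S] = [S]/0.2990 = 26.28 μM, giving Km = 26.28 − 7.86 = 18.4 μM.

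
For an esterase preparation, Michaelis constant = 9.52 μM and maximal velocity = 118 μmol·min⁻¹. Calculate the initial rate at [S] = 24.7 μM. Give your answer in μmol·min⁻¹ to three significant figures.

85.2 μmol·min⁻¹

[S]/(Km+[S]) = 24.7/34.22 = 0.7218, the fractional saturation.
v = 0.7218 × Vmax = 0.7218 × 118 = 85.2 μmol·min⁻¹.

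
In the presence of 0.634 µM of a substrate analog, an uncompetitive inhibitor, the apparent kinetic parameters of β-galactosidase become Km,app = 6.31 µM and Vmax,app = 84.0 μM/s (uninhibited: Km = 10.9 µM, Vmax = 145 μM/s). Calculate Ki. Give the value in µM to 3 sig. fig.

Uncompetitive: Vmax,app = Vmax/α (and Km,app = Km/α) with α = 1 + [I]/Ki.
α = Vmax/Vmax,app = 145/84.0 = 1.726.
Since α = 1 + [I]/Ki, [I]/Ki = 1.726 − 1 = 0.7262 and Ki = 0.634/0.7262 = 0.873 µM.

0.873 µM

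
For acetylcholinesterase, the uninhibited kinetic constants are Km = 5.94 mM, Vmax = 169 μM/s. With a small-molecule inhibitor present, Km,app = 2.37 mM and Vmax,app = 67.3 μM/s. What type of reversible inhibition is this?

Both Km and Vmax decrease by the same factor (~2.51-fold) — characteristic of uncompetitive inhibition.

uncompetitive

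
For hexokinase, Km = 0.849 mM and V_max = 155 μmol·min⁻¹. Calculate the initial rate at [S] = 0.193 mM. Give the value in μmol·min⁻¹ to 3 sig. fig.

28.7 μmol·min⁻¹

[S]/(Km+[S]) = 0.193/1.042 = 0.1852, the fractional saturation.
v = 0.1852 × Vmax = 0.1852 × 155 = 28.7 μmol·min⁻¹.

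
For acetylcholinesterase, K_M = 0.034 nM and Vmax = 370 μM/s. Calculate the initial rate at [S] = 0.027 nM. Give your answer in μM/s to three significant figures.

164 μM/s

[S]/(Km+[S]) = 0.027/0.06100 = 0.4426, the fractional saturation.
v = 0.4426 × Vmax = 0.4426 × 370 = 164 μM/s.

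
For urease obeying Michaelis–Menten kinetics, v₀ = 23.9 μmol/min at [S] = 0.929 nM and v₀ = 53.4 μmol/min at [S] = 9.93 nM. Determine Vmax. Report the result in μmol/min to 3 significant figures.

61.2 μmol/min

From v = Vmax[S]/(Km+[S]), each point gives Vmax = v(Km+[S])/[S].
Equating: 23.9(Km+0.929)/0.929 = 53.4(Km+9.93)/9.93.
25.73·Km + 23.9 = 5.378·Km + 53.4, so (25.73 − 5.378)·Km = 53.4 − 23.9.
Km = 29.50/20.35 = 1.45 nM; then Vmax = 23.9(1.45+0.929)/0.929 = 61.2 μmol/min.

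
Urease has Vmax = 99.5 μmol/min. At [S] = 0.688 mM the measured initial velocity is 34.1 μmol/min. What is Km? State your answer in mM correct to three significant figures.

1.32 mM

v/Vmax = 34.1/99.5 = 0.3427 = [S]/(Km+[S]).
So Km + [S] = [S]/0.3427 = 2.008 mM, giving Km = 2.008 − 0.688 = 1.32 mM.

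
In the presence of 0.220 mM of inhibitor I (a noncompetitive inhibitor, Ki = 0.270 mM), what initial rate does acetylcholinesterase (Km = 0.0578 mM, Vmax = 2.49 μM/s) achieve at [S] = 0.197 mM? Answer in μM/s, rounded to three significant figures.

α = 1 + [I]/Ki = 1 + 0.220/0.270 = 1.815.
For a noncompetitive inhibitor, Vmax is reduced to Vmax/α while Km is unchanged: Km,app = 0.0578 mM, Vmax,app = 1.37 μM/s.
v = Vmax,app·[S]/(Km,app + [S]) = 1.37 × 0.197/(0.0578 + 0.197) = 1.06 μM/s.

1.06 μM/s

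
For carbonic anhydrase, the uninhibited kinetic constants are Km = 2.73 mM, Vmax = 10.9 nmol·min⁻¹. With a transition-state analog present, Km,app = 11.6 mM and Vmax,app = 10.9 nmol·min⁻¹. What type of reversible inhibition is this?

competitive

Km increases (2.73 → 11.6 mM) while Vmax is unchanged — the hallmark of competitive inhibition.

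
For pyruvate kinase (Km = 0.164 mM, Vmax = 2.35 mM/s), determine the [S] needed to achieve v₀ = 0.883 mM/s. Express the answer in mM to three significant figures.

Rearranging v = Vmax[S]/(Km+[S]) gives [S] = Km·v/(Vmax − v).
[S] = 0.164 × 0.883 / (2.35 − 0.883) = 0.1448/1.467 = 0.0987 mM.

0.0987 mM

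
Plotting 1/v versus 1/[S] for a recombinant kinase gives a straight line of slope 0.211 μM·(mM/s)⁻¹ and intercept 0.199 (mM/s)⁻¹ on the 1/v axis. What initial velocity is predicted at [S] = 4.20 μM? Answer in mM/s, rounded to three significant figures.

The y-intercept is 1/Vmax, so Vmax = 1/0.199 = 5.03 mM/s.
The slope is Km/Vmax, so Km = 0.211 × 5.03 = 1.06 μM.
Then v = 5.03 × 4.20/(1.06 + 4.20) = 4.01 mM/s.

4.01 mM/s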